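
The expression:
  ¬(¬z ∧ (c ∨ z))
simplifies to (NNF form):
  z ∨ ¬c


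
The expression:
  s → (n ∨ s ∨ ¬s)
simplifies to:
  True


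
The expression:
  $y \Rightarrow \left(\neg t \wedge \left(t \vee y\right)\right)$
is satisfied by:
  {t: False, y: False}
  {y: True, t: False}
  {t: True, y: False}


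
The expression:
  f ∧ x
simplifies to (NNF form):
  f ∧ x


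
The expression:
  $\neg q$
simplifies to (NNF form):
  $\neg q$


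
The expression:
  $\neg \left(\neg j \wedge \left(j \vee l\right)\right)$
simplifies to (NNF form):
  $j \vee \neg l$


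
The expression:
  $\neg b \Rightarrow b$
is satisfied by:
  {b: True}


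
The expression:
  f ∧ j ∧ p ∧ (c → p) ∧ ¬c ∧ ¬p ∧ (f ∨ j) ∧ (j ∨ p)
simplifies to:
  False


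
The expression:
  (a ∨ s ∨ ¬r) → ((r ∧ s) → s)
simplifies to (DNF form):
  True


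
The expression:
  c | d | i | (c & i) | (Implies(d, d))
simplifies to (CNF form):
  True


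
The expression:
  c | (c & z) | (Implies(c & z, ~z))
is always true.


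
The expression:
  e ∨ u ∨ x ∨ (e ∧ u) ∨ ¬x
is always true.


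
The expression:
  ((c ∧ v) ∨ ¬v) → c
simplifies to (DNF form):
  c ∨ v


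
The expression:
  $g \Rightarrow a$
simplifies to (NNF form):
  $a \vee \neg g$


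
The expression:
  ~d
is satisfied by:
  {d: False}


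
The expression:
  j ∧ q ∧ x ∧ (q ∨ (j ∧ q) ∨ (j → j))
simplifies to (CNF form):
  j ∧ q ∧ x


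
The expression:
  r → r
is always true.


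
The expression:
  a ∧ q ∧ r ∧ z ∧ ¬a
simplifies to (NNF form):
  False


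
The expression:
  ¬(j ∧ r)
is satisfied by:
  {r: False, j: False}
  {j: True, r: False}
  {r: True, j: False}


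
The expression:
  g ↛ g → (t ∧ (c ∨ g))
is always true.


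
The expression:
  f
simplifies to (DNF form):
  f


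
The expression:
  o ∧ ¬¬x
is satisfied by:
  {x: True, o: True}


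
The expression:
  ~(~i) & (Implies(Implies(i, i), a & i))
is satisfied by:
  {a: True, i: True}


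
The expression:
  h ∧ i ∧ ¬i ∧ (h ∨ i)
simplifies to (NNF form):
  False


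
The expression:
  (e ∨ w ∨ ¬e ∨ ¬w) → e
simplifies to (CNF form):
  e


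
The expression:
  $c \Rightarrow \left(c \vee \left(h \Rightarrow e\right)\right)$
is always true.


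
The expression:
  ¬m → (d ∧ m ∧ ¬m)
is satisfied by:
  {m: True}


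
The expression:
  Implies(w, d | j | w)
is always true.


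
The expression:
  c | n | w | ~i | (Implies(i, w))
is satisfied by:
  {n: True, c: True, w: True, i: False}
  {n: True, c: True, w: False, i: False}
  {n: True, w: True, c: False, i: False}
  {n: True, w: False, c: False, i: False}
  {c: True, w: True, n: False, i: False}
  {c: True, n: False, w: False, i: False}
  {c: False, w: True, n: False, i: False}
  {c: False, n: False, w: False, i: False}
  {n: True, i: True, c: True, w: True}
  {n: True, i: True, c: True, w: False}
  {n: True, i: True, w: True, c: False}
  {n: True, i: True, w: False, c: False}
  {i: True, c: True, w: True, n: False}
  {i: True, c: True, w: False, n: False}
  {i: True, w: True, c: False, n: False}


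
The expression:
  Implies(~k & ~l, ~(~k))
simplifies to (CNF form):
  k | l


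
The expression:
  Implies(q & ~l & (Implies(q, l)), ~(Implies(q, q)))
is always true.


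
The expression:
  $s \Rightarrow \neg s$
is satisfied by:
  {s: False}


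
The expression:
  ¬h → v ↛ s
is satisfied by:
  {h: True, v: True, s: False}
  {h: True, v: False, s: False}
  {h: True, s: True, v: True}
  {h: True, s: True, v: False}
  {v: True, s: False, h: False}


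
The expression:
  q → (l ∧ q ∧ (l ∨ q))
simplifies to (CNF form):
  l ∨ ¬q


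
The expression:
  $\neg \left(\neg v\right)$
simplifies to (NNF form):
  $v$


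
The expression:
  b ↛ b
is never true.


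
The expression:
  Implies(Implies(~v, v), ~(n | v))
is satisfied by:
  {v: False}


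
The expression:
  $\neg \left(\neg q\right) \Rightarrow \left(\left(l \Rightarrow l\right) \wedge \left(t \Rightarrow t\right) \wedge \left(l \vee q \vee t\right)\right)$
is always true.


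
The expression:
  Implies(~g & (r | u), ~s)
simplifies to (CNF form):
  (g | ~r | ~s) & (g | ~s | ~u)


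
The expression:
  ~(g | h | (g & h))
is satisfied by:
  {g: False, h: False}


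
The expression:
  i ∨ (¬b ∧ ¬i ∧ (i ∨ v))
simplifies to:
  i ∨ (v ∧ ¬b)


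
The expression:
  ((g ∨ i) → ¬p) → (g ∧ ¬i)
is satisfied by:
  {g: True, p: True, i: False}
  {g: True, p: False, i: False}
  {i: True, g: True, p: True}
  {i: True, p: True, g: False}


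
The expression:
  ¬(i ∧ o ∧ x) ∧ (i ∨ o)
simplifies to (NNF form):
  (i ∧ ¬o) ∨ (o ∧ ¬i) ∨ (o ∧ ¬x)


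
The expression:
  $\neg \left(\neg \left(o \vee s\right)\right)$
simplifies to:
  $o \vee s$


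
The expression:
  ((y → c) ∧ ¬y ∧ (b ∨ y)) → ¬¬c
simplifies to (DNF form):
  c ∨ y ∨ ¬b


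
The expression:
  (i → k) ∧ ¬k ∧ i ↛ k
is never true.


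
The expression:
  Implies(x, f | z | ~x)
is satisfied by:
  {z: True, f: True, x: False}
  {z: True, f: False, x: False}
  {f: True, z: False, x: False}
  {z: False, f: False, x: False}
  {x: True, z: True, f: True}
  {x: True, z: True, f: False}
  {x: True, f: True, z: False}


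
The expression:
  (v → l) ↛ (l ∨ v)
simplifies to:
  ¬l ∧ ¬v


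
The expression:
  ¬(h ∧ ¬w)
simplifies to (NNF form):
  w ∨ ¬h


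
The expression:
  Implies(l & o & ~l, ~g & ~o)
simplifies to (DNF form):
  True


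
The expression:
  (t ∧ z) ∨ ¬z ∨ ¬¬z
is always true.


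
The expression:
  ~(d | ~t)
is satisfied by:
  {t: True, d: False}


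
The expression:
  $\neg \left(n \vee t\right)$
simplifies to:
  $\neg n \wedge \neg t$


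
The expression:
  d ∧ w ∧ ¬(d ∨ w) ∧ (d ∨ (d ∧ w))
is never true.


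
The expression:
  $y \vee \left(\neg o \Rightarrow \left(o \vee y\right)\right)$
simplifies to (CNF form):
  $o \vee y$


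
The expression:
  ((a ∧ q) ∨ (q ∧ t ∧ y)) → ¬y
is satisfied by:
  {a: False, q: False, y: False, t: False}
  {t: True, a: False, q: False, y: False}
  {a: True, t: False, q: False, y: False}
  {t: True, a: True, q: False, y: False}
  {y: True, t: False, a: False, q: False}
  {y: True, t: True, a: False, q: False}
  {y: True, a: True, t: False, q: False}
  {y: True, t: True, a: True, q: False}
  {q: True, y: False, a: False, t: False}
  {q: True, t: True, y: False, a: False}
  {q: True, a: True, y: False, t: False}
  {t: True, q: True, a: True, y: False}
  {q: True, y: True, t: False, a: False}


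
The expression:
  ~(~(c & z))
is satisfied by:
  {c: True, z: True}


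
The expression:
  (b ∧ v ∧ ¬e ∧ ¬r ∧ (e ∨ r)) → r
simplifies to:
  True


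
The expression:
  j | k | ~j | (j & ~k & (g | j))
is always true.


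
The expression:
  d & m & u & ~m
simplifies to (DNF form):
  False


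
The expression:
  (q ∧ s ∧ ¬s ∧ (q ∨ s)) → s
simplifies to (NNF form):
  True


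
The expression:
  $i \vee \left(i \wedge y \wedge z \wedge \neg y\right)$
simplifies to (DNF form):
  $i$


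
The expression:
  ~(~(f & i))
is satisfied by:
  {i: True, f: True}


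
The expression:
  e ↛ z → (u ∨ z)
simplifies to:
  u ∨ z ∨ ¬e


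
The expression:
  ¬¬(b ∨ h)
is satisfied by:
  {b: True, h: True}
  {b: True, h: False}
  {h: True, b: False}


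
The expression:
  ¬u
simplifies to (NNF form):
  ¬u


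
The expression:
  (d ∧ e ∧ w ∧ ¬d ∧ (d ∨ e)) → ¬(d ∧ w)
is always true.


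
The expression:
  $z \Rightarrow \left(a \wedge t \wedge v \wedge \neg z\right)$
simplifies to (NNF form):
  $\neg z$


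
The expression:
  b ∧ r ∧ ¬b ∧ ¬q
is never true.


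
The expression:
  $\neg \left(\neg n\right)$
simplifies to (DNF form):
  $n$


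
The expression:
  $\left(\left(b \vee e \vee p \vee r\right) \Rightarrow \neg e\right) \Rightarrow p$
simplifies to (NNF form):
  $e \vee p$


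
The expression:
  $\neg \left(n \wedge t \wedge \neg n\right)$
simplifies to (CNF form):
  $\text{True}$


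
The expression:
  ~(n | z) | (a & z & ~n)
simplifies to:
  ~n & (a | ~z)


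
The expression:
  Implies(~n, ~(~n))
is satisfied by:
  {n: True}


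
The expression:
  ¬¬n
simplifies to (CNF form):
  n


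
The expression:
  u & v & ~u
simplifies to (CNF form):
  False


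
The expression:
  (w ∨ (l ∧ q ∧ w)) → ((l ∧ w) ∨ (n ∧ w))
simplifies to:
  l ∨ n ∨ ¬w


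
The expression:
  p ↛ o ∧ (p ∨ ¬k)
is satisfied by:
  {p: True, o: False}


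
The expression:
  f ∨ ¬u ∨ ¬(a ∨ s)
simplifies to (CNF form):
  (f ∨ ¬a ∨ ¬u) ∧ (f ∨ ¬s ∨ ¬u)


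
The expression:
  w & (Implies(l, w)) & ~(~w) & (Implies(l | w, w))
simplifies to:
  w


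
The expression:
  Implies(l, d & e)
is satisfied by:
  {d: True, e: True, l: False}
  {d: True, e: False, l: False}
  {e: True, d: False, l: False}
  {d: False, e: False, l: False}
  {d: True, l: True, e: True}


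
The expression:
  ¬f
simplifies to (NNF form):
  ¬f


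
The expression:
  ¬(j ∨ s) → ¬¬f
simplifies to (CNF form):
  f ∨ j ∨ s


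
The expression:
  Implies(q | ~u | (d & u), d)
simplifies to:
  d | (u & ~q)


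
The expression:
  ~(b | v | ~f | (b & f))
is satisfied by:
  {f: True, v: False, b: False}


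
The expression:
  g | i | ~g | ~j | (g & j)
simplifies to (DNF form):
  True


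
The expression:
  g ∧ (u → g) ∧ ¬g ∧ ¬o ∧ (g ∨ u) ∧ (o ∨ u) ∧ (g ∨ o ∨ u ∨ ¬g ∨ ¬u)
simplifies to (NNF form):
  False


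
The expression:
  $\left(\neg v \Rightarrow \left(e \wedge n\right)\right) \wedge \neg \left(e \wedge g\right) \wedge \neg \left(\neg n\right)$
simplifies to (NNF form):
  $n \wedge \left(e \vee v\right) \wedge \left(\neg e \vee \neg g\right)$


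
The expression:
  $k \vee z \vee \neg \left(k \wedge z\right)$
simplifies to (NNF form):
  $\text{True}$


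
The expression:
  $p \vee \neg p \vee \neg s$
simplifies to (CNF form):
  $\text{True}$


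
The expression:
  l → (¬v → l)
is always true.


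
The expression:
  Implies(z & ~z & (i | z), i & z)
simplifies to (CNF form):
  True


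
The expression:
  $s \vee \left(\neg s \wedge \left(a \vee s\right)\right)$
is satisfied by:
  {a: True, s: True}
  {a: True, s: False}
  {s: True, a: False}


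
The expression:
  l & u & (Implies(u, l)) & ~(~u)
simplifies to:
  l & u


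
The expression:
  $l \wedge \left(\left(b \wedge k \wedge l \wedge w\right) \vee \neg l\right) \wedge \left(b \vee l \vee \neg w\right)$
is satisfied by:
  {k: True, w: True, b: True, l: True}


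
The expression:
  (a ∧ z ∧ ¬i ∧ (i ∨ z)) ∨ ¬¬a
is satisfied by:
  {a: True}


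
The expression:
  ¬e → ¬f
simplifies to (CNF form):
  e ∨ ¬f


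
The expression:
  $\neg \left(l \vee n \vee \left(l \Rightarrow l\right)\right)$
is never true.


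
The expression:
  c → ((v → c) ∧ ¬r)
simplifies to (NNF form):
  ¬c ∨ ¬r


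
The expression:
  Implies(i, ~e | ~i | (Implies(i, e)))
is always true.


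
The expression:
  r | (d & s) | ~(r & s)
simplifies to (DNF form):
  True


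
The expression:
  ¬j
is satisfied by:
  {j: False}


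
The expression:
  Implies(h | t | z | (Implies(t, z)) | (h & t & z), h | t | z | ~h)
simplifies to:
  True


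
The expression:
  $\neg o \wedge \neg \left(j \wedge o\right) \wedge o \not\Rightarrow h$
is never true.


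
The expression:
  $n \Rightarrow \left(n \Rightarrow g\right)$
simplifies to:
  $g \vee \neg n$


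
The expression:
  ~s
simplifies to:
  ~s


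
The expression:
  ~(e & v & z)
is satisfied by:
  {v: False, z: False, e: False}
  {e: True, v: False, z: False}
  {z: True, v: False, e: False}
  {e: True, z: True, v: False}
  {v: True, e: False, z: False}
  {e: True, v: True, z: False}
  {z: True, v: True, e: False}


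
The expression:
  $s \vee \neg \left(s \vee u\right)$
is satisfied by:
  {s: True, u: False}
  {u: False, s: False}
  {u: True, s: True}


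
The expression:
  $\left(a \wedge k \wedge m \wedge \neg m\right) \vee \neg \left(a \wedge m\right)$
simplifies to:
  $\neg a \vee \neg m$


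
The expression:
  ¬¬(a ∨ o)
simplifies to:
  a ∨ o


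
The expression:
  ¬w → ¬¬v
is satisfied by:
  {v: True, w: True}
  {v: True, w: False}
  {w: True, v: False}


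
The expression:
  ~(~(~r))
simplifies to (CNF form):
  ~r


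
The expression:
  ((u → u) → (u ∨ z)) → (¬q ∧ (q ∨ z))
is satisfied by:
  {u: False, q: False, z: False}
  {z: True, u: False, q: False}
  {q: True, u: False, z: False}
  {z: True, u: True, q: False}


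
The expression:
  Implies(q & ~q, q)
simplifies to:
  True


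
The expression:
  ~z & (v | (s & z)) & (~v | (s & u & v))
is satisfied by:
  {s: True, u: True, v: True, z: False}


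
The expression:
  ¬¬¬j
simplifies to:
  ¬j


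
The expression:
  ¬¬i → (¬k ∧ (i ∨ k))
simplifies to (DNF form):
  ¬i ∨ ¬k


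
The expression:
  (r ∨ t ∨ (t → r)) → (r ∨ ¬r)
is always true.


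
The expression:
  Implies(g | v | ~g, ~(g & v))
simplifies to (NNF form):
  ~g | ~v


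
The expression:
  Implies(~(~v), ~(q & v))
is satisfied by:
  {v: False, q: False}
  {q: True, v: False}
  {v: True, q: False}


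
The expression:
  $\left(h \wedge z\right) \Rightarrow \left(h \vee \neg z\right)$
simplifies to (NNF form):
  $\text{True}$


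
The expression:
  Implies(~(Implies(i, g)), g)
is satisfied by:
  {g: True, i: False}
  {i: False, g: False}
  {i: True, g: True}


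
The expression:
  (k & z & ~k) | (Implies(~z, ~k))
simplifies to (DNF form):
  z | ~k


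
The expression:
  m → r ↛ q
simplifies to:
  (r ∧ ¬q) ∨ ¬m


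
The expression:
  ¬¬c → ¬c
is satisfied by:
  {c: False}


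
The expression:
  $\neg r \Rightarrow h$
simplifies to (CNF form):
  $h \vee r$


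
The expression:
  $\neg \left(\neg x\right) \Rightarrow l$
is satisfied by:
  {l: True, x: False}
  {x: False, l: False}
  {x: True, l: True}


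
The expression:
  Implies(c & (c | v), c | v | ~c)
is always true.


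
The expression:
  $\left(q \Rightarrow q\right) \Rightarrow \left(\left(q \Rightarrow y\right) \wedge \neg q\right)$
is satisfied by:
  {q: False}


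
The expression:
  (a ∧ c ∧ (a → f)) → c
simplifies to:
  True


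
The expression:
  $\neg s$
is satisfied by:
  {s: False}


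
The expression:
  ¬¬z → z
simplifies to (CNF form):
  True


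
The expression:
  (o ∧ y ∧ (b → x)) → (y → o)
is always true.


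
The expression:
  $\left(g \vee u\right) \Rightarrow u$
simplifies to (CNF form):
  $u \vee \neg g$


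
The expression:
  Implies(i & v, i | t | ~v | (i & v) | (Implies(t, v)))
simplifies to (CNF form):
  True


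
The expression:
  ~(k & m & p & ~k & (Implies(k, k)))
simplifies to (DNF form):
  True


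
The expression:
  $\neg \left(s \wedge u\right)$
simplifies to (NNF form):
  $\neg s \vee \neg u$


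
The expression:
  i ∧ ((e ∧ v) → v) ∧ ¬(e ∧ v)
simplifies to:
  i ∧ (¬e ∨ ¬v)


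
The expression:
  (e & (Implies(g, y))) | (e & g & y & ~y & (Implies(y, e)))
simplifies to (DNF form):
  (e & y) | (e & ~g)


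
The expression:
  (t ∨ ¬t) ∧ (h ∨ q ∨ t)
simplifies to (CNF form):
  h ∨ q ∨ t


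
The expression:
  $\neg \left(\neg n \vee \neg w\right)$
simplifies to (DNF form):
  $n \wedge w$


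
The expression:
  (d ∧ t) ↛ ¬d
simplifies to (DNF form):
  d ∧ t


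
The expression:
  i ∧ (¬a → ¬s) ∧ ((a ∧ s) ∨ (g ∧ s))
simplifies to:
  a ∧ i ∧ s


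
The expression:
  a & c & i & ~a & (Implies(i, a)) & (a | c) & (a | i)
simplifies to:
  False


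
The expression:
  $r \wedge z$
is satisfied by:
  {r: True, z: True}


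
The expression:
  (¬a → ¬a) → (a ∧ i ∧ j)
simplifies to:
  a ∧ i ∧ j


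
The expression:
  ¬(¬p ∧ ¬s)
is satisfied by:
  {p: True, s: True}
  {p: True, s: False}
  {s: True, p: False}


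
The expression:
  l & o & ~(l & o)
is never true.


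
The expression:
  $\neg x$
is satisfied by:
  {x: False}


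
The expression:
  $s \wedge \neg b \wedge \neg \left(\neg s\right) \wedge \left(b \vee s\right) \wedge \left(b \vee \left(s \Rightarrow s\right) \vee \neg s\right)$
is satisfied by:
  {s: True, b: False}


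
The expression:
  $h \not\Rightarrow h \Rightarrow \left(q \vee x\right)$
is always true.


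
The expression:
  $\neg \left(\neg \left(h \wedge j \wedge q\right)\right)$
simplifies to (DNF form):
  $h \wedge j \wedge q$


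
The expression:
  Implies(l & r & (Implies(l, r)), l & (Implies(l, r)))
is always true.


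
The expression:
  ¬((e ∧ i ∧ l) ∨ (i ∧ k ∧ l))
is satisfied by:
  {e: False, l: False, i: False, k: False}
  {k: True, e: False, l: False, i: False}
  {e: True, k: False, l: False, i: False}
  {k: True, e: True, l: False, i: False}
  {i: True, k: False, e: False, l: False}
  {i: True, k: True, e: False, l: False}
  {i: True, e: True, k: False, l: False}
  {i: True, k: True, e: True, l: False}
  {l: True, i: False, e: False, k: False}
  {l: True, k: True, i: False, e: False}
  {l: True, e: True, i: False, k: False}
  {k: True, l: True, e: True, i: False}
  {l: True, i: True, k: False, e: False}


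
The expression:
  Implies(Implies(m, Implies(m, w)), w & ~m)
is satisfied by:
  {m: True, w: False}
  {w: True, m: False}


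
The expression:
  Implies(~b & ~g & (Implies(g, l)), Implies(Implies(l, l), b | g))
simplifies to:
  b | g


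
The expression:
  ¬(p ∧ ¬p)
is always true.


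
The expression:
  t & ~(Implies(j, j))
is never true.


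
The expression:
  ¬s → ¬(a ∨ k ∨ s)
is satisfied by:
  {s: True, a: False, k: False}
  {s: True, k: True, a: False}
  {s: True, a: True, k: False}
  {s: True, k: True, a: True}
  {k: False, a: False, s: False}


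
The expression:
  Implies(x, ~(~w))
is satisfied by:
  {w: True, x: False}
  {x: False, w: False}
  {x: True, w: True}


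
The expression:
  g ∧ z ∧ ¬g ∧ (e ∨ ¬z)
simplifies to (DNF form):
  False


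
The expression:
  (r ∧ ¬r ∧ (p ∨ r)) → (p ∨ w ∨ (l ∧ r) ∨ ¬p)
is always true.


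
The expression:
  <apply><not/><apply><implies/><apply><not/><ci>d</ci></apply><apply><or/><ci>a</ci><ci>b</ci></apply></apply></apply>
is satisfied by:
  {b: False, d: False, a: False}


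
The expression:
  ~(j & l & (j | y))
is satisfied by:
  {l: False, j: False}
  {j: True, l: False}
  {l: True, j: False}


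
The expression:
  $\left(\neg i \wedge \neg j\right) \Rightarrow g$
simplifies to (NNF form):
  $g \vee i \vee j$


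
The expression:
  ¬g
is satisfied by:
  {g: False}


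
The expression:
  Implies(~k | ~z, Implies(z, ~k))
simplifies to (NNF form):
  True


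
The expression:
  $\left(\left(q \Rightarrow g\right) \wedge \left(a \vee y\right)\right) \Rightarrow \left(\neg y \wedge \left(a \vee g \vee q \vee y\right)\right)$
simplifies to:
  $\left(q \wedge \neg g\right) \vee \neg y$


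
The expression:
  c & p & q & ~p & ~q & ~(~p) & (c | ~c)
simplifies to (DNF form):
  False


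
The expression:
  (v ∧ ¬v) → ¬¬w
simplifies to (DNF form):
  True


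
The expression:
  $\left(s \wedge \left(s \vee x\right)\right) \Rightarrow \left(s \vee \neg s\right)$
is always true.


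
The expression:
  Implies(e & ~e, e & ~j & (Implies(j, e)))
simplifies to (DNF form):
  True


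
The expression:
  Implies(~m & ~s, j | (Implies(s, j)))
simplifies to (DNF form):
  True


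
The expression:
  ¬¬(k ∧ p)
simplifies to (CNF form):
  k ∧ p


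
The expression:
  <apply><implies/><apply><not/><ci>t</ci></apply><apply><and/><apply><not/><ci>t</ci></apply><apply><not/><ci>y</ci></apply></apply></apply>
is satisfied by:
  {t: True, y: False}
  {y: False, t: False}
  {y: True, t: True}


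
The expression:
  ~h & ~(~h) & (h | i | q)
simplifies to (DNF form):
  False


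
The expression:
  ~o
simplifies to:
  ~o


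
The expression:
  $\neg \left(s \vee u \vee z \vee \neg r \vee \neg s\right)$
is never true.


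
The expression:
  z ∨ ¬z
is always true.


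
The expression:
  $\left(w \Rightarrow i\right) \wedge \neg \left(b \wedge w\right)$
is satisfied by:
  {i: True, b: False, w: False}
  {b: False, w: False, i: False}
  {i: True, b: True, w: False}
  {b: True, i: False, w: False}
  {w: True, i: True, b: False}


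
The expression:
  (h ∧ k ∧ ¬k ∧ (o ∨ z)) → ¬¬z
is always true.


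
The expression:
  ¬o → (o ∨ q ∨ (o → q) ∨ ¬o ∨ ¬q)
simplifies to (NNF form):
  True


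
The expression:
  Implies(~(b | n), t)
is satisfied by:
  {n: True, b: True, t: True}
  {n: True, b: True, t: False}
  {n: True, t: True, b: False}
  {n: True, t: False, b: False}
  {b: True, t: True, n: False}
  {b: True, t: False, n: False}
  {t: True, b: False, n: False}


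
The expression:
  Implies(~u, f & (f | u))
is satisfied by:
  {u: True, f: True}
  {u: True, f: False}
  {f: True, u: False}


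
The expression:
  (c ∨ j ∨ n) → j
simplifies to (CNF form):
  (j ∨ ¬c) ∧ (j ∨ ¬n)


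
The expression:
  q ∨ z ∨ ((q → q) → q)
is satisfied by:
  {q: True, z: True}
  {q: True, z: False}
  {z: True, q: False}


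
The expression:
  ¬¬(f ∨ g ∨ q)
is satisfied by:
  {q: True, g: True, f: True}
  {q: True, g: True, f: False}
  {q: True, f: True, g: False}
  {q: True, f: False, g: False}
  {g: True, f: True, q: False}
  {g: True, f: False, q: False}
  {f: True, g: False, q: False}


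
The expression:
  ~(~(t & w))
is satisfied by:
  {t: True, w: True}


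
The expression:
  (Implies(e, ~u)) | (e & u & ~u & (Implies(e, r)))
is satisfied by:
  {u: False, e: False}
  {e: True, u: False}
  {u: True, e: False}


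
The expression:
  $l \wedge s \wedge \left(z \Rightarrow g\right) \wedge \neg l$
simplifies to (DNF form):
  $\text{False}$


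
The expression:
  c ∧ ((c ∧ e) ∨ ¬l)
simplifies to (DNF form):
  (c ∧ e) ∨ (c ∧ ¬l)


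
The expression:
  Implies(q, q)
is always true.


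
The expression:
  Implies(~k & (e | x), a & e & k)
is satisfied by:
  {k: True, e: False, x: False}
  {x: True, k: True, e: False}
  {k: True, e: True, x: False}
  {x: True, k: True, e: True}
  {x: False, e: False, k: False}


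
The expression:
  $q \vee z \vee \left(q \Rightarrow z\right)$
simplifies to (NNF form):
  $\text{True}$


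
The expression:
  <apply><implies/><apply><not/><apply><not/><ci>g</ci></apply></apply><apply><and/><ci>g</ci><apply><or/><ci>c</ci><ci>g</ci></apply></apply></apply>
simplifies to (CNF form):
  <true/>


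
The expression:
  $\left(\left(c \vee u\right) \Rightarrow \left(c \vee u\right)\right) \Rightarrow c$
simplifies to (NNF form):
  $c$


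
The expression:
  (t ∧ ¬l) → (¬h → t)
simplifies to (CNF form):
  True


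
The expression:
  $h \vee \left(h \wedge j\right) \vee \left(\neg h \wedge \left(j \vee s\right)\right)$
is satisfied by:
  {h: True, s: True, j: True}
  {h: True, s: True, j: False}
  {h: True, j: True, s: False}
  {h: True, j: False, s: False}
  {s: True, j: True, h: False}
  {s: True, j: False, h: False}
  {j: True, s: False, h: False}


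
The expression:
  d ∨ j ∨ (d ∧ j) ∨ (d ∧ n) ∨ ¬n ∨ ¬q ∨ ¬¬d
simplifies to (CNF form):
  d ∨ j ∨ ¬n ∨ ¬q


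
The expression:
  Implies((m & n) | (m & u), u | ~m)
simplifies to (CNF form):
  u | ~m | ~n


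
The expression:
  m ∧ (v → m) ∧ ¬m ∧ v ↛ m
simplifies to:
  False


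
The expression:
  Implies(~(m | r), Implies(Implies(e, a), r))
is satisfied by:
  {r: True, m: True, e: True, a: False}
  {r: True, m: True, e: False, a: False}
  {r: True, a: True, m: True, e: True}
  {r: True, a: True, m: True, e: False}
  {r: True, e: True, m: False, a: False}
  {r: True, e: False, m: False, a: False}
  {r: True, a: True, e: True, m: False}
  {r: True, a: True, e: False, m: False}
  {m: True, e: True, r: False, a: False}
  {m: True, r: False, e: False, a: False}
  {a: True, m: True, e: True, r: False}
  {a: True, m: True, r: False, e: False}
  {e: True, r: False, m: False, a: False}


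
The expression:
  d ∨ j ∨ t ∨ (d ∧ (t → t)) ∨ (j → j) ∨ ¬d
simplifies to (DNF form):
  True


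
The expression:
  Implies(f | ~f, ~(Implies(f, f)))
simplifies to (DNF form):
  False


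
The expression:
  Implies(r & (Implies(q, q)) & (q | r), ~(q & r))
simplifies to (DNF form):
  ~q | ~r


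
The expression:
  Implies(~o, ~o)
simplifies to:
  True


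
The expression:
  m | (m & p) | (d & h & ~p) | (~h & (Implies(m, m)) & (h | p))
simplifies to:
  m | (p & ~h) | (d & h & ~p)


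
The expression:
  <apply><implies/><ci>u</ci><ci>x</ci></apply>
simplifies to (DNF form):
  <apply><or/><ci>x</ci><apply><not/><ci>u</ci></apply></apply>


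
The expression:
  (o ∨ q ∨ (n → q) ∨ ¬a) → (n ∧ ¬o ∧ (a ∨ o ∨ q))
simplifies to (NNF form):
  n ∧ ¬o ∧ (a ∨ q)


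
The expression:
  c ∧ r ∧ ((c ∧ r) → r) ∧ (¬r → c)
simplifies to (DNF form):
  c ∧ r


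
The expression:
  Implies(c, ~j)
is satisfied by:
  {c: False, j: False}
  {j: True, c: False}
  {c: True, j: False}


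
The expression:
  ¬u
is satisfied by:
  {u: False}


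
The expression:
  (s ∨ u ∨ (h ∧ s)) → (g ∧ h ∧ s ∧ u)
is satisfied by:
  {g: True, h: True, s: False, u: False}
  {g: True, h: False, s: False, u: False}
  {h: True, g: False, s: False, u: False}
  {g: False, h: False, s: False, u: False}
  {g: True, u: True, s: True, h: True}


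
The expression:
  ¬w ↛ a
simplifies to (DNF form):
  a ∨ ¬w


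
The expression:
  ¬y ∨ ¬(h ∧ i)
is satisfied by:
  {h: False, y: False, i: False}
  {i: True, h: False, y: False}
  {y: True, h: False, i: False}
  {i: True, y: True, h: False}
  {h: True, i: False, y: False}
  {i: True, h: True, y: False}
  {y: True, h: True, i: False}


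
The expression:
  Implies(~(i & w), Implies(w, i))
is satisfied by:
  {i: True, w: False}
  {w: False, i: False}
  {w: True, i: True}


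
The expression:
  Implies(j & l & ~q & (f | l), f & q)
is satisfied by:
  {q: True, l: False, j: False}
  {l: False, j: False, q: False}
  {j: True, q: True, l: False}
  {j: True, l: False, q: False}
  {q: True, l: True, j: False}
  {l: True, q: False, j: False}
  {j: True, l: True, q: True}


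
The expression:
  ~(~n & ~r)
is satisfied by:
  {r: True, n: True}
  {r: True, n: False}
  {n: True, r: False}


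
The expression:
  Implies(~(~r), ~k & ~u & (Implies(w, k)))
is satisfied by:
  {w: False, u: False, r: False, k: False}
  {k: True, w: False, u: False, r: False}
  {u: True, k: False, w: False, r: False}
  {k: True, u: True, w: False, r: False}
  {w: True, k: False, u: False, r: False}
  {k: True, w: True, u: False, r: False}
  {u: True, w: True, k: False, r: False}
  {k: True, u: True, w: True, r: False}
  {r: True, k: False, w: False, u: False}


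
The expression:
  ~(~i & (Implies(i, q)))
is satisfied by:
  {i: True}


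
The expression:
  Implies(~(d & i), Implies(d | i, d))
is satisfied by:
  {d: True, i: False}
  {i: False, d: False}
  {i: True, d: True}


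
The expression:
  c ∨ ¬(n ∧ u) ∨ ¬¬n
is always true.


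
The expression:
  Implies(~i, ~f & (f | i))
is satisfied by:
  {i: True}


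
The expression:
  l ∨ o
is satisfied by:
  {o: True, l: True}
  {o: True, l: False}
  {l: True, o: False}


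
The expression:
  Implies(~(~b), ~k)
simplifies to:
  ~b | ~k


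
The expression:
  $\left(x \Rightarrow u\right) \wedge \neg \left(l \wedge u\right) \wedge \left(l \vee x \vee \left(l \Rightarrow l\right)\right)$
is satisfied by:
  {x: False, u: False, l: False}
  {l: True, x: False, u: False}
  {u: True, x: False, l: False}
  {u: True, x: True, l: False}


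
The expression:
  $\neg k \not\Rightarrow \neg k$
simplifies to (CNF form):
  $\text{False}$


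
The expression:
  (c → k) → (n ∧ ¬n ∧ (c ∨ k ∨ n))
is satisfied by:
  {c: True, k: False}


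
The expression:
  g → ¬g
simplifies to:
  ¬g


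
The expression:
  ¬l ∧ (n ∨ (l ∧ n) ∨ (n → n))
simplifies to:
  ¬l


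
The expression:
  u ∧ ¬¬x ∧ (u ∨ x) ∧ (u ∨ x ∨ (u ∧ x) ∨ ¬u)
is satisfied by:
  {u: True, x: True}


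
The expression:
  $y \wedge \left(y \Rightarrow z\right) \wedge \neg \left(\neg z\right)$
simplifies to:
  $y \wedge z$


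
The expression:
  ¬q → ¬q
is always true.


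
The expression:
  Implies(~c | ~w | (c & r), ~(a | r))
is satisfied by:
  {w: True, c: True, r: False, a: False}
  {w: True, c: False, r: False, a: False}
  {c: True, w: False, r: False, a: False}
  {w: False, c: False, r: False, a: False}
  {a: True, w: True, c: True, r: False}


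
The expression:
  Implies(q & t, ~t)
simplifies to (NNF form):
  ~q | ~t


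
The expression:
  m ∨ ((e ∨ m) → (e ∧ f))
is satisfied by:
  {m: True, f: True, e: False}
  {m: True, f: False, e: False}
  {f: True, m: False, e: False}
  {m: False, f: False, e: False}
  {m: True, e: True, f: True}
  {m: True, e: True, f: False}
  {e: True, f: True, m: False}


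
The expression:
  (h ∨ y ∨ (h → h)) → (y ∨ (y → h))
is always true.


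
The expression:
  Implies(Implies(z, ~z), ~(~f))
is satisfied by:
  {z: True, f: True}
  {z: True, f: False}
  {f: True, z: False}


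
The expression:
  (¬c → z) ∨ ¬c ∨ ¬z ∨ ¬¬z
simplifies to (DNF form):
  True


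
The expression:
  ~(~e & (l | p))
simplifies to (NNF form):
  e | (~l & ~p)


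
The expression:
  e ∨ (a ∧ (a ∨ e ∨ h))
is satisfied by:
  {a: True, e: True}
  {a: True, e: False}
  {e: True, a: False}


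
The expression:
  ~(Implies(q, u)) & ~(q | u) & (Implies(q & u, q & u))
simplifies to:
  False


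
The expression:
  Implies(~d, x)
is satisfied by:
  {x: True, d: True}
  {x: True, d: False}
  {d: True, x: False}


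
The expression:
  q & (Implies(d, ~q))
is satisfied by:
  {q: True, d: False}


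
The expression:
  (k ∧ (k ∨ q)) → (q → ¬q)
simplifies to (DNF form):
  ¬k ∨ ¬q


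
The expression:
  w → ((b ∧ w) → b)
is always true.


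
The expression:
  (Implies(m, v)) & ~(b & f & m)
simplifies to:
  ~m | (v & ~b) | (v & ~f)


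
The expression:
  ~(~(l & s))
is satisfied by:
  {s: True, l: True}


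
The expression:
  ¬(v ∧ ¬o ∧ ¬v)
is always true.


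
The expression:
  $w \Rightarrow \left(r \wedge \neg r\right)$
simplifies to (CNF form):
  $\neg w$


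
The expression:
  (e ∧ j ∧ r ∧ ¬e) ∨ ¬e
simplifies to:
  ¬e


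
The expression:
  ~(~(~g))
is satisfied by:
  {g: False}


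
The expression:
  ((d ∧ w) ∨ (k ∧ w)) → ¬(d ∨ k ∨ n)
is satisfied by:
  {d: False, w: False, k: False}
  {k: True, d: False, w: False}
  {d: True, k: False, w: False}
  {k: True, d: True, w: False}
  {w: True, k: False, d: False}


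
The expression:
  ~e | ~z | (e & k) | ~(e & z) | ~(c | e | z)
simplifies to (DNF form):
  k | ~e | ~z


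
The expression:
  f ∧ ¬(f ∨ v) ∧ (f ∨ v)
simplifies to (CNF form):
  False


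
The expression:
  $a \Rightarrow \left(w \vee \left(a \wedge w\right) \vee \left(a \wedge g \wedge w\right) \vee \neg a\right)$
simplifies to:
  $w \vee \neg a$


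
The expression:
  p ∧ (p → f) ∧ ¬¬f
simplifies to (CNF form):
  f ∧ p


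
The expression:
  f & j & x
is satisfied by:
  {j: True, x: True, f: True}


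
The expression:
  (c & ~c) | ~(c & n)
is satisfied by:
  {c: False, n: False}
  {n: True, c: False}
  {c: True, n: False}


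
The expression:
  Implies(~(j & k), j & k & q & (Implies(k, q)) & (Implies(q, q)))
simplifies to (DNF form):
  j & k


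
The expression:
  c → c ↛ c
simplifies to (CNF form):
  ¬c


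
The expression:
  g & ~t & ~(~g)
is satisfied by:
  {g: True, t: False}


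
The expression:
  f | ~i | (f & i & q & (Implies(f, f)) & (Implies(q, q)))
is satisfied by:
  {f: True, i: False}
  {i: False, f: False}
  {i: True, f: True}


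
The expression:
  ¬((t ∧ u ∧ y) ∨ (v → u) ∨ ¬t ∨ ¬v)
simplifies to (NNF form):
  t ∧ v ∧ ¬u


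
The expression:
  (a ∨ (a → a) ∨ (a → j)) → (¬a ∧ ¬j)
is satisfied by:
  {j: False, a: False}


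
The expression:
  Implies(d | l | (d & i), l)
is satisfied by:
  {l: True, d: False}
  {d: False, l: False}
  {d: True, l: True}


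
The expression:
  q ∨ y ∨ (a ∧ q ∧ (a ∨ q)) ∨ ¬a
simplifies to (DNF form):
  q ∨ y ∨ ¬a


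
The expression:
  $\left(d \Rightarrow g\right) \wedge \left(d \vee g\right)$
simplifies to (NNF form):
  $g$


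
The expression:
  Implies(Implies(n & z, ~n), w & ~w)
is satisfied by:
  {z: True, n: True}


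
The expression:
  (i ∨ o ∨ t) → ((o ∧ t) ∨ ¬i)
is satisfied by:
  {t: True, o: True, i: False}
  {t: True, o: False, i: False}
  {o: True, t: False, i: False}
  {t: False, o: False, i: False}
  {i: True, t: True, o: True}


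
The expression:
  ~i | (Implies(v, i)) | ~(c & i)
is always true.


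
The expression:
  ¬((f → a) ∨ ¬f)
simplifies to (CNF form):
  f ∧ ¬a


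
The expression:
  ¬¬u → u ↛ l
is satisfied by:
  {l: False, u: False}
  {u: True, l: False}
  {l: True, u: False}


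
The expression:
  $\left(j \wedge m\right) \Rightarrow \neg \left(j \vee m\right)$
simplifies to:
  $\neg j \vee \neg m$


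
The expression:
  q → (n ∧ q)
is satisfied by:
  {n: True, q: False}
  {q: False, n: False}
  {q: True, n: True}


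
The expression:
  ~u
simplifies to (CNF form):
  ~u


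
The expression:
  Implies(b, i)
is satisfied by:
  {i: True, b: False}
  {b: False, i: False}
  {b: True, i: True}


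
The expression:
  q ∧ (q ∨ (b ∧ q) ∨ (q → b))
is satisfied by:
  {q: True}


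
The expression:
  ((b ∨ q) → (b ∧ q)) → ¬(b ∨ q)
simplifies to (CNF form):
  ¬b ∨ ¬q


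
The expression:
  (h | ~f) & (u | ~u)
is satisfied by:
  {h: True, f: False}
  {f: False, h: False}
  {f: True, h: True}


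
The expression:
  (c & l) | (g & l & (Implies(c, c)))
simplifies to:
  l & (c | g)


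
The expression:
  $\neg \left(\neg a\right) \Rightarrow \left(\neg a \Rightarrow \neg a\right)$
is always true.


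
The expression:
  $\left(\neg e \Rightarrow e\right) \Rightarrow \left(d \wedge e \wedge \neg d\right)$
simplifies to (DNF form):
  $\neg e$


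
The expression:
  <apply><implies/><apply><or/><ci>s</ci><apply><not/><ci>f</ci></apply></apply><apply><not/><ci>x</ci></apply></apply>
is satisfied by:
  {f: True, s: False, x: False}
  {s: False, x: False, f: False}
  {f: True, s: True, x: False}
  {s: True, f: False, x: False}
  {x: True, f: True, s: False}


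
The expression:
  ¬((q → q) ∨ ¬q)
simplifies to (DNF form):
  False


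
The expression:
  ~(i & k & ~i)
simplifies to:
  True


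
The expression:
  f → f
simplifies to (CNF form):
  True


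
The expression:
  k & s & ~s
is never true.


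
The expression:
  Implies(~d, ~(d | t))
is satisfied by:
  {d: True, t: False}
  {t: False, d: False}
  {t: True, d: True}


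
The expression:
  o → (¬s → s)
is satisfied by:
  {s: True, o: False}
  {o: False, s: False}
  {o: True, s: True}


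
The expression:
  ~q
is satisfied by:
  {q: False}


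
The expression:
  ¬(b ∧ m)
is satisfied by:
  {m: False, b: False}
  {b: True, m: False}
  {m: True, b: False}


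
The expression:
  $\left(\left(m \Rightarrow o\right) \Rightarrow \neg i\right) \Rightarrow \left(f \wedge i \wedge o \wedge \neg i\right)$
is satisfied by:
  {i: True, o: True, m: False}
  {i: True, m: False, o: False}
  {i: True, o: True, m: True}


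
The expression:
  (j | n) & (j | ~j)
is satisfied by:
  {n: True, j: True}
  {n: True, j: False}
  {j: True, n: False}


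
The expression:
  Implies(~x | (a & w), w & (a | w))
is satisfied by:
  {x: True, w: True}
  {x: True, w: False}
  {w: True, x: False}


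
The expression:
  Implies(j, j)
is always true.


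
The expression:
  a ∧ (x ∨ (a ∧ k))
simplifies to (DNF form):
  (a ∧ k) ∨ (a ∧ x)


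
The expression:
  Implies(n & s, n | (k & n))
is always true.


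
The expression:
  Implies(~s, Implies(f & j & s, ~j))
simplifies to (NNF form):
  True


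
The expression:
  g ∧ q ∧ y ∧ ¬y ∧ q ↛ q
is never true.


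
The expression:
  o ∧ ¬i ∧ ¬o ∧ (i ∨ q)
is never true.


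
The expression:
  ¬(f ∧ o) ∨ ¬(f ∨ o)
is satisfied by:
  {o: False, f: False}
  {f: True, o: False}
  {o: True, f: False}


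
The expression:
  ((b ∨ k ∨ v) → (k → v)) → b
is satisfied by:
  {b: True, k: True, v: False}
  {b: True, v: False, k: False}
  {b: True, k: True, v: True}
  {b: True, v: True, k: False}
  {k: True, v: False, b: False}


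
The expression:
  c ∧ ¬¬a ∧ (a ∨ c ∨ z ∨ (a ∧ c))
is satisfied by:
  {a: True, c: True}


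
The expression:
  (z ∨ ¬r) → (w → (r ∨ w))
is always true.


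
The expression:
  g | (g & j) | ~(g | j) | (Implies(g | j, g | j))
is always true.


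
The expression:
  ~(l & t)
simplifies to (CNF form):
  ~l | ~t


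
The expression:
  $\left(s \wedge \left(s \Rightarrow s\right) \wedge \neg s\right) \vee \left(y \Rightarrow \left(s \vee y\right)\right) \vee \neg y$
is always true.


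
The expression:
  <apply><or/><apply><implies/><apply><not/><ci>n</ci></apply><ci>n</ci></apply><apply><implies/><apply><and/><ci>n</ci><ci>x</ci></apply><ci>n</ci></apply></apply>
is always true.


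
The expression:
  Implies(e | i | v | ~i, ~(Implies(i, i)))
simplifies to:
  False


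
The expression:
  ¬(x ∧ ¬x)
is always true.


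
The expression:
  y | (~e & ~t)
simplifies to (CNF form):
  (y | ~e) & (y | ~t)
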